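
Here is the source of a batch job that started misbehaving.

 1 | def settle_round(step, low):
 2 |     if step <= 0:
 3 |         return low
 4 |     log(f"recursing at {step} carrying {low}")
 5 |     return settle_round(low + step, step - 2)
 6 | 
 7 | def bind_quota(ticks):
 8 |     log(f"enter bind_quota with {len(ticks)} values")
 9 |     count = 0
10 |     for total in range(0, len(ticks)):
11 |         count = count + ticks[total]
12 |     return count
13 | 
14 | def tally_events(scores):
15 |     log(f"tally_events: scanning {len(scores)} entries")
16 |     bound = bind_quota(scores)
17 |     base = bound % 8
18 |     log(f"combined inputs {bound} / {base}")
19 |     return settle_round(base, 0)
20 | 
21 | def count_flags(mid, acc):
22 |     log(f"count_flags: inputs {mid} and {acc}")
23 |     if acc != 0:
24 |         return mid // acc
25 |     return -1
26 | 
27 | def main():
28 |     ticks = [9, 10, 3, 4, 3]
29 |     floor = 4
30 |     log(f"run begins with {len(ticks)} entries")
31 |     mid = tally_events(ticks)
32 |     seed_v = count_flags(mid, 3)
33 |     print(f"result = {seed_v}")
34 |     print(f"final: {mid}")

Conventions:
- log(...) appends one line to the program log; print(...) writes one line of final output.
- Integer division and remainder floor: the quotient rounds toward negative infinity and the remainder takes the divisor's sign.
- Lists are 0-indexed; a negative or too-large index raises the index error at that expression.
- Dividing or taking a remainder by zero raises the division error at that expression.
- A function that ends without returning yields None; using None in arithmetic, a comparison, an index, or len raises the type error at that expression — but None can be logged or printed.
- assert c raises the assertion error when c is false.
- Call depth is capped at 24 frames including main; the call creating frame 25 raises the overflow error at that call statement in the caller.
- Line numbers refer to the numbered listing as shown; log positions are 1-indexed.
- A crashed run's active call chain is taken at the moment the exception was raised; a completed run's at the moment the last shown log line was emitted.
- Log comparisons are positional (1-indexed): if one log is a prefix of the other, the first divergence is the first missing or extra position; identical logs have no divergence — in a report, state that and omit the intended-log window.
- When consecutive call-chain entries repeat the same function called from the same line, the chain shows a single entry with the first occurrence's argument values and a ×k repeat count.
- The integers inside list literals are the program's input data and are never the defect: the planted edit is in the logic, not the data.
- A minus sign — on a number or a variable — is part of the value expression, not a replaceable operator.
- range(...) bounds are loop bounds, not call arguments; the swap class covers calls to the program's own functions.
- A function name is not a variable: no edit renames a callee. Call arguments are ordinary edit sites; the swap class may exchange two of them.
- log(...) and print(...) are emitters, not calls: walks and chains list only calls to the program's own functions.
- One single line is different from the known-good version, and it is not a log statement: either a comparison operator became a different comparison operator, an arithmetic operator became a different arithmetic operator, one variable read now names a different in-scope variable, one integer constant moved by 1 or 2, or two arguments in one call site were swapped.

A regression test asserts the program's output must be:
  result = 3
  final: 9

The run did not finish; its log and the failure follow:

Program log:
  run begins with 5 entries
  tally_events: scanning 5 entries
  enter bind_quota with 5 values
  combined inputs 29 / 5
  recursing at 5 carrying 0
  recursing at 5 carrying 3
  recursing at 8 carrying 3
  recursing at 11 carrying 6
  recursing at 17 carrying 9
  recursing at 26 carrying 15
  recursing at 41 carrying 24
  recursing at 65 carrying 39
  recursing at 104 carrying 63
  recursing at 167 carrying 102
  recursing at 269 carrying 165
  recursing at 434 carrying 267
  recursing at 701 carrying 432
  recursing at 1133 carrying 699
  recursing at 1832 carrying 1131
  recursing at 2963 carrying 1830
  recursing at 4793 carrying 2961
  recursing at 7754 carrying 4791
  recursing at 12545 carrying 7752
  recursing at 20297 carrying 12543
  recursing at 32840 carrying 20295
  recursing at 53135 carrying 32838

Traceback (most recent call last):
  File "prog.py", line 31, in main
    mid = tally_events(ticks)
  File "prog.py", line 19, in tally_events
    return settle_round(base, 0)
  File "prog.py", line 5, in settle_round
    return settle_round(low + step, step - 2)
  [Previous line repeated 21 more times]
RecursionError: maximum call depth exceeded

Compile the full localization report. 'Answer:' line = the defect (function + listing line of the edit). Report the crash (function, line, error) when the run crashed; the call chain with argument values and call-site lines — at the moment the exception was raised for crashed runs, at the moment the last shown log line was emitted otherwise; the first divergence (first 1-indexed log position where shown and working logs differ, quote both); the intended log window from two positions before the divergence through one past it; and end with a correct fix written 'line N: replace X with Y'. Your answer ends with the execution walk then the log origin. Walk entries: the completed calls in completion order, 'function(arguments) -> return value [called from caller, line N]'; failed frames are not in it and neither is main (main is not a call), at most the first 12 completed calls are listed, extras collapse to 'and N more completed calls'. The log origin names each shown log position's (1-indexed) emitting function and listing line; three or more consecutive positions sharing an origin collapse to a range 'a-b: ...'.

Answer: the defect is in settle_round at line 5.
Key fact: Everything matches until log position 6, which reads 'recursing at 5 carrying 3' in place of 'recursing at 3 carrying 5'.
Crash: settle_round, line 5, RecursionError.
Call chain: main -> tally_events([9, 10, 3, 4, 3]) (called at line 31) -> settle_round(5, 0) (called at line 19) -> settle_round(5, 3) (called at line 5) ×21.
First divergence: position 6 — shown 'recursing at 5 carrying 3', intended 'recursing at 3 carrying 5'.
Intended log window:
  4: combined inputs 29 / 5
  5: recursing at 5 carrying 0
  6: recursing at 3 carrying 5
  7: recursing at 1 carrying 8
Execution walk:
  bind_quota([9, 10, 3, 4, 3]) -> 29  [called from tally_events, line 16]
Origin of each log line:
  1 — main, line 30
  2 — tally_events, line 15
  3 — bind_quota, line 8
  4 — tally_events, line 18
  5-26 — settle_round, line 4
A correct fix: line 5: replace `settle_round(low + step, step - 2)` with `settle_round(step - 2, low + step)`.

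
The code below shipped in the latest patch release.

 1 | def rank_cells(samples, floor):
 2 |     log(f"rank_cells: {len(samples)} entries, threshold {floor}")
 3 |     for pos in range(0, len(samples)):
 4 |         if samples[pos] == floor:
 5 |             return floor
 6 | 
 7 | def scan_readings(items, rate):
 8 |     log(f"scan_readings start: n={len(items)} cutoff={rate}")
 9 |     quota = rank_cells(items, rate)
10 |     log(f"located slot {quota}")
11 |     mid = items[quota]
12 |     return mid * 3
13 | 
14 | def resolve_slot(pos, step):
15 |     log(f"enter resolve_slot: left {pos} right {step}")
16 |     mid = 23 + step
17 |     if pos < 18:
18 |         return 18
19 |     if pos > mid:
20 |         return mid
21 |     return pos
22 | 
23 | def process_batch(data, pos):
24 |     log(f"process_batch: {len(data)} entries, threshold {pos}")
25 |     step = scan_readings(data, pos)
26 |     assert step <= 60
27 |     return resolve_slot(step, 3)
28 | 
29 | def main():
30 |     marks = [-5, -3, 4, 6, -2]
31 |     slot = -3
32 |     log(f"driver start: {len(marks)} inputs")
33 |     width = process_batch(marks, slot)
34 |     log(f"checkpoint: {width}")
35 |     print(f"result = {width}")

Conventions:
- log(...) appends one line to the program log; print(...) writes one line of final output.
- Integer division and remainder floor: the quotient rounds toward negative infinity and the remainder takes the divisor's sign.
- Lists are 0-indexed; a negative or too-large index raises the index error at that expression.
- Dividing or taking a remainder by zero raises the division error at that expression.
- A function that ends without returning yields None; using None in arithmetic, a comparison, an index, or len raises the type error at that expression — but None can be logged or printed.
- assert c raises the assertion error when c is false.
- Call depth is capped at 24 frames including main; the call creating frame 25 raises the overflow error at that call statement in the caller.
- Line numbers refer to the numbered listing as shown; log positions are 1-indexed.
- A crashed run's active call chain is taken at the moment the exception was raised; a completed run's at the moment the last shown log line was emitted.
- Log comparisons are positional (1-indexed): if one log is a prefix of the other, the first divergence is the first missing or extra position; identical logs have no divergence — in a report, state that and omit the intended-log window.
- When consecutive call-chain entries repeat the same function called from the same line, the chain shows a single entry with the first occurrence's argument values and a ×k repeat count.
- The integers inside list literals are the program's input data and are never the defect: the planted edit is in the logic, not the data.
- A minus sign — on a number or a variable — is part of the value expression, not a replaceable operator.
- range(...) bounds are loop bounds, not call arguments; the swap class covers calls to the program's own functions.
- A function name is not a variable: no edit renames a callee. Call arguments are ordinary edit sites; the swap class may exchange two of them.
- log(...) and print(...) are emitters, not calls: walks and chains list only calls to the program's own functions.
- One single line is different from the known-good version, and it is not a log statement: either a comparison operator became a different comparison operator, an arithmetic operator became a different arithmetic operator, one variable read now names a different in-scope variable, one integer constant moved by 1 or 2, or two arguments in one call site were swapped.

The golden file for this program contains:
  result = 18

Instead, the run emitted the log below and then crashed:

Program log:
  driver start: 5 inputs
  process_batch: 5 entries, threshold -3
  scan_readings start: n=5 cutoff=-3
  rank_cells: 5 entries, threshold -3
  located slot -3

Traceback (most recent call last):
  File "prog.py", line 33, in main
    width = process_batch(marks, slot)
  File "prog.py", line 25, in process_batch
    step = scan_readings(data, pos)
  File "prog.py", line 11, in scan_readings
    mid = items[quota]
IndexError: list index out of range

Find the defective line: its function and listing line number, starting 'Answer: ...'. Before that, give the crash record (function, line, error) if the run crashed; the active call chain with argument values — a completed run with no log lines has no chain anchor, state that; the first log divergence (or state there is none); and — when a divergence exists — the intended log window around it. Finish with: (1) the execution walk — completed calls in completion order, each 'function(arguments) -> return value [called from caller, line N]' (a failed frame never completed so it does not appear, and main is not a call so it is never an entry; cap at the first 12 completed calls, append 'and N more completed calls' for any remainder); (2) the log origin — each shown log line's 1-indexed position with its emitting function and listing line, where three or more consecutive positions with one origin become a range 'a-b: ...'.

Answer: the defect is in rank_cells at line 5.
Core observation: Position 5 is the first bad log line: 'located slot -3' should read 'located slot 1'.
Crash: scan_readings, line 11, IndexError.
Call chain: main -> process_batch([-5, -3, 4, 6, -2], -3) (called at line 33) -> scan_readings([-5, -3, 4, 6, -2], -3) (called at line 25).
First divergence: position 5 — shown 'located slot -3', intended 'located slot 1'.
Intended log window:
  3: scan_readings start: n=5 cutoff=-3
  4: rank_cells: 5 entries, threshold -3
  5: located slot 1
  6: enter resolve_slot: left -9 right 3
Execution walk:
  rank_cells([-5, -3, 4, 6, -2], -3) -> -3  [called from scan_readings, line 9]
Origin of each log line:
  1: from main, line 32
  2: from process_batch, line 24
  3: from scan_readings, line 8
  4: from rank_cells, line 2
  5: from scan_readings, line 10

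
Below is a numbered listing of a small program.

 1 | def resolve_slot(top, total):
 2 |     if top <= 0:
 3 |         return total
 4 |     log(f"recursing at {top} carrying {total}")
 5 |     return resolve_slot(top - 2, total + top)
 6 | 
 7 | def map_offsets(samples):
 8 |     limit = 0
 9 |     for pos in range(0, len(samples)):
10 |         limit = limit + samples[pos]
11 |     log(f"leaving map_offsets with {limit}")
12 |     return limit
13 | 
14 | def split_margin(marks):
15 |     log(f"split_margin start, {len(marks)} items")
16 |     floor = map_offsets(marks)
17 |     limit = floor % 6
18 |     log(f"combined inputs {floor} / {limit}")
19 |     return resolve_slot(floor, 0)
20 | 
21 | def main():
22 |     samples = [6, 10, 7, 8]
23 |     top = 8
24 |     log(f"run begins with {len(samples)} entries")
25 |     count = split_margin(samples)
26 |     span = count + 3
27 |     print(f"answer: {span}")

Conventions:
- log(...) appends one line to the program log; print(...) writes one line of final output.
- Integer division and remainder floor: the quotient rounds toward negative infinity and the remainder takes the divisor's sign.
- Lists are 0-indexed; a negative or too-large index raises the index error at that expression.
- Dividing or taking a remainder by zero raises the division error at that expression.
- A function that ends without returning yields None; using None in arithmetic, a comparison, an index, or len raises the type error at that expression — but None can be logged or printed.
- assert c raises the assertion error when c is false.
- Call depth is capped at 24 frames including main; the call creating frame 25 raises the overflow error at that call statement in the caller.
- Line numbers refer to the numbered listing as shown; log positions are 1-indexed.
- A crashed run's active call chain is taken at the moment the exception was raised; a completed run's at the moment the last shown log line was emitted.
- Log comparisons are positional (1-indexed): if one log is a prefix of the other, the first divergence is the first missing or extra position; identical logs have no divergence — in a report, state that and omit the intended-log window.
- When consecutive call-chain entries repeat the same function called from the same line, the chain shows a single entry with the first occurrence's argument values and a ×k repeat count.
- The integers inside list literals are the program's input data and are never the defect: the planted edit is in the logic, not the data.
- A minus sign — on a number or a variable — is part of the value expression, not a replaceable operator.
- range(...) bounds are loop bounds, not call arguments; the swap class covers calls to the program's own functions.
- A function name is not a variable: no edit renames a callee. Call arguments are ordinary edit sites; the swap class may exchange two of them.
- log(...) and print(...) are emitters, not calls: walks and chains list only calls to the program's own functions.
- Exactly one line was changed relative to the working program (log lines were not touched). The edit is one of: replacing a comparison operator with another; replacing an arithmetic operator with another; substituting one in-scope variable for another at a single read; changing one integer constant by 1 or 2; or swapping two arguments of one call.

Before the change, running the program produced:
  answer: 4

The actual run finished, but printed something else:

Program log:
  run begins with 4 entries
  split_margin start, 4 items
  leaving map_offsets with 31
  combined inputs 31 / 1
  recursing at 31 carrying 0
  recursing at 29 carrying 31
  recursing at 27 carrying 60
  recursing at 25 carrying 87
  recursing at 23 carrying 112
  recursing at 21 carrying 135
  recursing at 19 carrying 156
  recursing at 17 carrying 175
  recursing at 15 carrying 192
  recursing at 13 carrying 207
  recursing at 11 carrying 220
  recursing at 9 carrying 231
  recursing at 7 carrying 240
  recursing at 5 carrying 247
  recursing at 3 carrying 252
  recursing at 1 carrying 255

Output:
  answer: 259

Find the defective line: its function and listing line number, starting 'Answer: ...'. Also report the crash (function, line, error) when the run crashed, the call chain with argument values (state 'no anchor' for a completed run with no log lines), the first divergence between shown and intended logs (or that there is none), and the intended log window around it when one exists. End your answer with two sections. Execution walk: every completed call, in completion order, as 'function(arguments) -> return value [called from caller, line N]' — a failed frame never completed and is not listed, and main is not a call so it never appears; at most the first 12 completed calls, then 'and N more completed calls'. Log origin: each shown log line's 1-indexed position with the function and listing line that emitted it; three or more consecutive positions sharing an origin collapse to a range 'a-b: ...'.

Answer: the defect is in split_margin at line 19.
The tell: At log position 5 the runs split — shown 'recursing at 31 carrying 0', but the working version logs 'recursing at 1 carrying 0'.
Call chain: main -> split_margin([6, 10, 7, 8]) (called at line 25) -> resolve_slot(31, 0) (called at line 19) -> resolve_slot(29, 31) (called at line 5) ×15.
First divergence: position 5 — the shown line 'recursing at 31 carrying 0' should read 'recursing at 1 carrying 0'.
Intended log window:
  3: leaving map_offsets with 31
  4: combined inputs 31 / 1
  5: recursing at 1 carrying 0
Execution walk:
  map_offsets([6, 10, 7, 8]) -> 31  [called from split_margin, line 16]
  resolve_slot(-1, 256) -> 256  [called from resolve_slot, line 5]
  resolve_slot(1, 255) -> 256  [called from resolve_slot, line 5]
  resolve_slot(3, 252) -> 256  [called from resolve_slot, line 5]
  resolve_slot(5, 247) -> 256  [called from resolve_slot, line 5]
  resolve_slot(7, 240) -> 256  [called from resolve_slot, line 5]
  resolve_slot(9, 231) -> 256  [called from resolve_slot, line 5]
  resolve_slot(11, 220) -> 256  [called from resolve_slot, line 5]
  resolve_slot(13, 207) -> 256  [called from resolve_slot, line 5]
  resolve_slot(15, 192) -> 256  [called from resolve_slot, line 5]
  resolve_slot(17, 175) -> 256  [called from resolve_slot, line 5]
  resolve_slot(19, 156) -> 256  [called from resolve_slot, line 5]
  ... and 7 more completed calls
Log line origins:
  1 — main, line 24
  2 — split_margin, line 15
  3 — map_offsets, line 11
  4 — split_margin, line 18
  5-20 — resolve_slot, line 4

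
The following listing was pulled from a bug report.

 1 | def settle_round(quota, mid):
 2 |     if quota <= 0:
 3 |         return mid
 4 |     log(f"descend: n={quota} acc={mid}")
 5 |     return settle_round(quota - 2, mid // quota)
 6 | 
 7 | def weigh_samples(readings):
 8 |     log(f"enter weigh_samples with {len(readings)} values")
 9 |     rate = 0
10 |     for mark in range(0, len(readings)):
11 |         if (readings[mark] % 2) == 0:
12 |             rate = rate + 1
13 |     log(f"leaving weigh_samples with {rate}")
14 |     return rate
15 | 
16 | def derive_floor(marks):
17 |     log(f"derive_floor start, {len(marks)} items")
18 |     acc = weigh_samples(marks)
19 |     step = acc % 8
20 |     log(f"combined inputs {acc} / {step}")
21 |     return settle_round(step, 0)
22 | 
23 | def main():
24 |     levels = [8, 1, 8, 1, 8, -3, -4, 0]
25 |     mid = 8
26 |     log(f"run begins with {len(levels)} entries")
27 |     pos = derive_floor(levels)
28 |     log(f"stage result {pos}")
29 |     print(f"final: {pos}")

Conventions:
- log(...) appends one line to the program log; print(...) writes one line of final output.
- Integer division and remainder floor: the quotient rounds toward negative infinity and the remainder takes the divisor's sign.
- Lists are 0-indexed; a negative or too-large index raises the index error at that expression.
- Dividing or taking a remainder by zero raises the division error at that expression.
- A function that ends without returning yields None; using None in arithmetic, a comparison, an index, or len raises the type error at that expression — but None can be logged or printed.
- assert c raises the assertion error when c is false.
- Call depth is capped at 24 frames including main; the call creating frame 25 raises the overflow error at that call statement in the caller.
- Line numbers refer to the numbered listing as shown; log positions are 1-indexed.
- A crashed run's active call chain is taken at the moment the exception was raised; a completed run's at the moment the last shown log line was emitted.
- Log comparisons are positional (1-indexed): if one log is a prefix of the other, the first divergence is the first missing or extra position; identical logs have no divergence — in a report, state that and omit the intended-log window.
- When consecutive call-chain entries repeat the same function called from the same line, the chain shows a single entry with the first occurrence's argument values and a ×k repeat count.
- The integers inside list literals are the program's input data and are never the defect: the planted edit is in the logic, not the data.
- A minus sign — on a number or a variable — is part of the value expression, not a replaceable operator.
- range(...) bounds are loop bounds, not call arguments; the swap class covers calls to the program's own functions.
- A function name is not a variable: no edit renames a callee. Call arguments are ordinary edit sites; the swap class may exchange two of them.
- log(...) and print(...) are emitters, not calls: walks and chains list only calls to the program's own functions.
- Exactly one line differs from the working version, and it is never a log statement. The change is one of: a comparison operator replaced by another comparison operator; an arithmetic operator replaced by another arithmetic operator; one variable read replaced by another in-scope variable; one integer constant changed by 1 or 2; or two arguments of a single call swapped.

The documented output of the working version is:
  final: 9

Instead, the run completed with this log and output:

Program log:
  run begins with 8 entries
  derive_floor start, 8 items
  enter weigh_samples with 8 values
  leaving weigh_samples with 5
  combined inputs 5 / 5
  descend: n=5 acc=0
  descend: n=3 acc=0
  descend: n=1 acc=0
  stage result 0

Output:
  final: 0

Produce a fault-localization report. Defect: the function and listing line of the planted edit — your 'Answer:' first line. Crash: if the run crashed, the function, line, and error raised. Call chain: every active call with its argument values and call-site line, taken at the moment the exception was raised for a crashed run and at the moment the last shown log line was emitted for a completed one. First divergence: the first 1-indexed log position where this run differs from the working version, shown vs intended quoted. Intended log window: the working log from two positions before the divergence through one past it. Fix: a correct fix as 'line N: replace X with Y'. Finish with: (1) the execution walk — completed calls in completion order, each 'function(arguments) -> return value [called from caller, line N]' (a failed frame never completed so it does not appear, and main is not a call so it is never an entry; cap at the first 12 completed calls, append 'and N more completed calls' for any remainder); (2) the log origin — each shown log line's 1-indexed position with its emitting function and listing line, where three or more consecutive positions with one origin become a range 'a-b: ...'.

Answer: the defect is in settle_round at line 5.
Core observation: Position 7 is the first bad log line: 'descend: n=3 acc=0' should read 'descend: n=3 acc=5'.
Call chain: main.
First divergence: position 7 — the shown line 'descend: n=3 acc=0' should read 'descend: n=3 acc=5'.
Intended log window:
  5: combined inputs 5 / 5
  6: descend: n=5 acc=0
  7: descend: n=3 acc=5
  8: descend: n=1 acc=8
Execution walk:
  weigh_samples([8, 1, 8, 1, 8, -3, -4, 0]) -> 5  [called from derive_floor, line 18]
  settle_round(-1, 0) -> 0  [called from settle_round, line 5]
  settle_round(1, 0) -> 0  [called from settle_round, line 5]
  settle_round(3, 0) -> 0  [called from settle_round, line 5]
  settle_round(5, 0) -> 0  [called from derive_floor, line 21]
  derive_floor([8, 1, 8, 1, 8, -3, -4, 0]) -> 0  [called from main, line 27]
Log origin:
  1: logged in main at line 26
  2: logged in derive_floor at line 17
  3: logged in weigh_samples at line 8
  4: logged in weigh_samples at line 13
  5: logged in derive_floor at line 20
  6-8: logged in settle_round at line 4
  9: logged in main at line 28
A correct fix: line 5: replace `//` with `+`.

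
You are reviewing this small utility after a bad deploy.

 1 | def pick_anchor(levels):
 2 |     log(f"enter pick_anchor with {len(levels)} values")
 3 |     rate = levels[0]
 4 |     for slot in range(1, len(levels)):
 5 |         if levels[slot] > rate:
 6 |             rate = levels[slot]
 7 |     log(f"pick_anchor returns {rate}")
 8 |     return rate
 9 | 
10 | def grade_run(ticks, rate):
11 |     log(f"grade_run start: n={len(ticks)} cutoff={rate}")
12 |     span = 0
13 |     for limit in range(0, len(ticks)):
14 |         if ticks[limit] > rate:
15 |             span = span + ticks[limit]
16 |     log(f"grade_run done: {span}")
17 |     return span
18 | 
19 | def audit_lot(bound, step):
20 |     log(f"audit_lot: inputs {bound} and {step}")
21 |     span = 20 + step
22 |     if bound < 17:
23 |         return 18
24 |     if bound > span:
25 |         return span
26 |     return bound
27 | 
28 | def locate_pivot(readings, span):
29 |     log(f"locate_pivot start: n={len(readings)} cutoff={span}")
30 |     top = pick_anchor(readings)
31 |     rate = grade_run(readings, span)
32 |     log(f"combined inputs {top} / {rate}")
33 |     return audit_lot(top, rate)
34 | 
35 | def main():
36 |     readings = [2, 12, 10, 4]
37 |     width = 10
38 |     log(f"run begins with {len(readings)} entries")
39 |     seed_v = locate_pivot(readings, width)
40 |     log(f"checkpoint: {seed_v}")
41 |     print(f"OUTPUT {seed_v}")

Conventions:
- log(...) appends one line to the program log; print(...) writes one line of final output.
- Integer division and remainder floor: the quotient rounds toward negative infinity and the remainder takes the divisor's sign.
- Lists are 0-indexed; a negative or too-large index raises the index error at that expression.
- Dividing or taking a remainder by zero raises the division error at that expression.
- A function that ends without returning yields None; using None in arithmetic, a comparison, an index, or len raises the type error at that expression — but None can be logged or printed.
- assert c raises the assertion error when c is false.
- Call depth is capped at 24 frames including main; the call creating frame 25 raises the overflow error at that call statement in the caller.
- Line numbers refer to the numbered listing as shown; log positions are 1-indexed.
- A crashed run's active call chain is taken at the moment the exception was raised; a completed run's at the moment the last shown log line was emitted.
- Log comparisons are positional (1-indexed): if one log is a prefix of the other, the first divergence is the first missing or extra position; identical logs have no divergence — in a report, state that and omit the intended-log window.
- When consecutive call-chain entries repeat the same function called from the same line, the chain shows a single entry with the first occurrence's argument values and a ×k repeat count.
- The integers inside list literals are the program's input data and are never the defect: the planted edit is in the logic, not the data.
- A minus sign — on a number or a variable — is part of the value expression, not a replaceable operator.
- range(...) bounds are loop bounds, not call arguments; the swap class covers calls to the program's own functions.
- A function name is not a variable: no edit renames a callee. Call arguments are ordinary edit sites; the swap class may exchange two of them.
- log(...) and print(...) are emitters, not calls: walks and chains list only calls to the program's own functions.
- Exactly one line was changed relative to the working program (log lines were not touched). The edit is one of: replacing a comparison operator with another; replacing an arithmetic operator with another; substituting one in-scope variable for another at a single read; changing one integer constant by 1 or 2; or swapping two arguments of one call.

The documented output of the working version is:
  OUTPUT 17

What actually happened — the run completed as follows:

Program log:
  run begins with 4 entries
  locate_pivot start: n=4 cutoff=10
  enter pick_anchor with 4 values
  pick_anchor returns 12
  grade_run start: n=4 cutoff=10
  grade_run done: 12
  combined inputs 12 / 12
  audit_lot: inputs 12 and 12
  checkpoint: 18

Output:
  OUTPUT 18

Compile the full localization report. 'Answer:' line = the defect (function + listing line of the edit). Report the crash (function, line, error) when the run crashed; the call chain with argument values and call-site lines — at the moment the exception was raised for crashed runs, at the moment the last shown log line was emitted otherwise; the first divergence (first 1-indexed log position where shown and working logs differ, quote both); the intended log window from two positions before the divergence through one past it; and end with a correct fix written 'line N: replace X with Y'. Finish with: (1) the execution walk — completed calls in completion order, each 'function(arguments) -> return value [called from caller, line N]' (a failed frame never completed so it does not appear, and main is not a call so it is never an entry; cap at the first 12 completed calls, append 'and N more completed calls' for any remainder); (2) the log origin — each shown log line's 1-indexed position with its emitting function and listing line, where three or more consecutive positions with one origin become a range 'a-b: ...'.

Answer: the defect is in audit_lot at line 23.
Key fact: Everything matches until log position 9, which reads 'checkpoint: 18' in place of 'checkpoint: 17'.
Call chain: main.
First divergence: position 9 — the shown line 'checkpoint: 18' should read 'checkpoint: 17'.
Intended log window:
  7: combined inputs 12 / 12
  8: audit_lot: inputs 12 and 12
  9: checkpoint: 17
Execution walk:
  pick_anchor([2, 12, 10, 4]) -> 12  [called from locate_pivot, line 30]
  grade_run([2, 12, 10, 4], 10) -> 12  [called from locate_pivot, line 31]
  audit_lot(12, 12) -> 18  [called from locate_pivot, line 33]
  locate_pivot([2, 12, 10, 4], 10) -> 18  [called from main, line 39]
Log origins:
  1: logged in main at line 38
  2: logged in locate_pivot at line 29
  3: logged in pick_anchor at line 2
  4: logged in pick_anchor at line 7
  5: logged in grade_run at line 11
  6: logged in grade_run at line 16
  7: logged in locate_pivot at line 32
  8: logged in audit_lot at line 20
  9: logged in main at line 40
A correct fix: line 23: replace `18` with `17`.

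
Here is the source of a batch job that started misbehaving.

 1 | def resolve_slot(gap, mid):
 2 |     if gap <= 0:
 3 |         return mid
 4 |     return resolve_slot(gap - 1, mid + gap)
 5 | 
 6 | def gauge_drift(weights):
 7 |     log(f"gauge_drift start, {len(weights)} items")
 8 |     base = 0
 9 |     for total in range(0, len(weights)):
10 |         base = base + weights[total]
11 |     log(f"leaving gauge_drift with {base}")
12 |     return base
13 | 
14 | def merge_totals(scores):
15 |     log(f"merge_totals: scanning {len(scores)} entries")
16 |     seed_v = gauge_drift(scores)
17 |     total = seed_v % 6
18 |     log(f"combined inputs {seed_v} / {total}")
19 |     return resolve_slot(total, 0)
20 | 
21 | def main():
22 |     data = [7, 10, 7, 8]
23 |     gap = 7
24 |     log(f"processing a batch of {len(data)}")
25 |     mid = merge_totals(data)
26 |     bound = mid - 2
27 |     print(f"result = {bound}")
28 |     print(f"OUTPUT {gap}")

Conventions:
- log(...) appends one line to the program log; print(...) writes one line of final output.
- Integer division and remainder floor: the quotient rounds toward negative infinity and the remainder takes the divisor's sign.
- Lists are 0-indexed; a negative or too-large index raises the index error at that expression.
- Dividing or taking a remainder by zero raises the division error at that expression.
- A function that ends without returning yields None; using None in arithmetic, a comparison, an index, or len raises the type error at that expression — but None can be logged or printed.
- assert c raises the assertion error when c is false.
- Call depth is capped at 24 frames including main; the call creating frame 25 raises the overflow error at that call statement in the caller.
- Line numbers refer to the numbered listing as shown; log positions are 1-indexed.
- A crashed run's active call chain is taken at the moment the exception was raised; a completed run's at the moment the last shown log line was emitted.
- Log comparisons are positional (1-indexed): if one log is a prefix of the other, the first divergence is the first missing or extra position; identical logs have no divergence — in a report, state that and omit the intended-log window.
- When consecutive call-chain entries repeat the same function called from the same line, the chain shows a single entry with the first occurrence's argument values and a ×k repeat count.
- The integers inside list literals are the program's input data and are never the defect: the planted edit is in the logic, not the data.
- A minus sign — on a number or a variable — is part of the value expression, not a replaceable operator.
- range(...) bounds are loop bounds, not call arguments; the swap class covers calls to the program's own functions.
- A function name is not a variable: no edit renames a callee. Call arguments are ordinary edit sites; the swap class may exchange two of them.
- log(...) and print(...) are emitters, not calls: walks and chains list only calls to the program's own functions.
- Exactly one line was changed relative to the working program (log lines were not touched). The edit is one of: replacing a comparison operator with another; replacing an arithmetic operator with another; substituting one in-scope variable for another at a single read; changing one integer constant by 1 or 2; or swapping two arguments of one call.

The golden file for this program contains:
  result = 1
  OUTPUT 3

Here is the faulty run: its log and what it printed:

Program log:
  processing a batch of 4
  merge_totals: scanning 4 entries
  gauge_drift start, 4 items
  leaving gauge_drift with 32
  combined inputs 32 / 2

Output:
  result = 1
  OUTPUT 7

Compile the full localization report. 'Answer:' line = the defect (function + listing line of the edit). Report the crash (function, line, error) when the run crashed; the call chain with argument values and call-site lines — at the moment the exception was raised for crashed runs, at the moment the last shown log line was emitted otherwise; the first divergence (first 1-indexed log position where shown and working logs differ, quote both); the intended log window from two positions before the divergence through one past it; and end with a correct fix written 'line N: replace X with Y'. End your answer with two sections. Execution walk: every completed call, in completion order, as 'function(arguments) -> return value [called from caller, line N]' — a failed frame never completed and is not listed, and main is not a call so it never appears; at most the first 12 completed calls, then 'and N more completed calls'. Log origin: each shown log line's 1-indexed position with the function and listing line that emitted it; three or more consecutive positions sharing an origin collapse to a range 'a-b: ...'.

Answer: the defect is in main at line 28.
Key fact: Log streams are identical — the defect surfaces only in the printed output.
Call chain: main -> merge_totals([7, 10, 7, 8]) (called at line 25).
First divergence: none (the log streams are identical).
Execution walk:
  gauge_drift([7, 10, 7, 8]) -> 32  [called from merge_totals, line 16]
  resolve_slot(0, 3) -> 3  [called from resolve_slot, line 4]
  resolve_slot(1, 2) -> 3  [called from resolve_slot, line 4]
  resolve_slot(2, 0) -> 3  [called from merge_totals, line 19]
  merge_totals([7, 10, 7, 8]) -> 3  [called from main, line 25]
Log origins:
  1: logged in main at line 24
  2: logged in merge_totals at line 15
  3: logged in gauge_drift at line 7
  4: logged in gauge_drift at line 11
  5: logged in merge_totals at line 18
A correct fix: line 28: replace `gap` with `mid`.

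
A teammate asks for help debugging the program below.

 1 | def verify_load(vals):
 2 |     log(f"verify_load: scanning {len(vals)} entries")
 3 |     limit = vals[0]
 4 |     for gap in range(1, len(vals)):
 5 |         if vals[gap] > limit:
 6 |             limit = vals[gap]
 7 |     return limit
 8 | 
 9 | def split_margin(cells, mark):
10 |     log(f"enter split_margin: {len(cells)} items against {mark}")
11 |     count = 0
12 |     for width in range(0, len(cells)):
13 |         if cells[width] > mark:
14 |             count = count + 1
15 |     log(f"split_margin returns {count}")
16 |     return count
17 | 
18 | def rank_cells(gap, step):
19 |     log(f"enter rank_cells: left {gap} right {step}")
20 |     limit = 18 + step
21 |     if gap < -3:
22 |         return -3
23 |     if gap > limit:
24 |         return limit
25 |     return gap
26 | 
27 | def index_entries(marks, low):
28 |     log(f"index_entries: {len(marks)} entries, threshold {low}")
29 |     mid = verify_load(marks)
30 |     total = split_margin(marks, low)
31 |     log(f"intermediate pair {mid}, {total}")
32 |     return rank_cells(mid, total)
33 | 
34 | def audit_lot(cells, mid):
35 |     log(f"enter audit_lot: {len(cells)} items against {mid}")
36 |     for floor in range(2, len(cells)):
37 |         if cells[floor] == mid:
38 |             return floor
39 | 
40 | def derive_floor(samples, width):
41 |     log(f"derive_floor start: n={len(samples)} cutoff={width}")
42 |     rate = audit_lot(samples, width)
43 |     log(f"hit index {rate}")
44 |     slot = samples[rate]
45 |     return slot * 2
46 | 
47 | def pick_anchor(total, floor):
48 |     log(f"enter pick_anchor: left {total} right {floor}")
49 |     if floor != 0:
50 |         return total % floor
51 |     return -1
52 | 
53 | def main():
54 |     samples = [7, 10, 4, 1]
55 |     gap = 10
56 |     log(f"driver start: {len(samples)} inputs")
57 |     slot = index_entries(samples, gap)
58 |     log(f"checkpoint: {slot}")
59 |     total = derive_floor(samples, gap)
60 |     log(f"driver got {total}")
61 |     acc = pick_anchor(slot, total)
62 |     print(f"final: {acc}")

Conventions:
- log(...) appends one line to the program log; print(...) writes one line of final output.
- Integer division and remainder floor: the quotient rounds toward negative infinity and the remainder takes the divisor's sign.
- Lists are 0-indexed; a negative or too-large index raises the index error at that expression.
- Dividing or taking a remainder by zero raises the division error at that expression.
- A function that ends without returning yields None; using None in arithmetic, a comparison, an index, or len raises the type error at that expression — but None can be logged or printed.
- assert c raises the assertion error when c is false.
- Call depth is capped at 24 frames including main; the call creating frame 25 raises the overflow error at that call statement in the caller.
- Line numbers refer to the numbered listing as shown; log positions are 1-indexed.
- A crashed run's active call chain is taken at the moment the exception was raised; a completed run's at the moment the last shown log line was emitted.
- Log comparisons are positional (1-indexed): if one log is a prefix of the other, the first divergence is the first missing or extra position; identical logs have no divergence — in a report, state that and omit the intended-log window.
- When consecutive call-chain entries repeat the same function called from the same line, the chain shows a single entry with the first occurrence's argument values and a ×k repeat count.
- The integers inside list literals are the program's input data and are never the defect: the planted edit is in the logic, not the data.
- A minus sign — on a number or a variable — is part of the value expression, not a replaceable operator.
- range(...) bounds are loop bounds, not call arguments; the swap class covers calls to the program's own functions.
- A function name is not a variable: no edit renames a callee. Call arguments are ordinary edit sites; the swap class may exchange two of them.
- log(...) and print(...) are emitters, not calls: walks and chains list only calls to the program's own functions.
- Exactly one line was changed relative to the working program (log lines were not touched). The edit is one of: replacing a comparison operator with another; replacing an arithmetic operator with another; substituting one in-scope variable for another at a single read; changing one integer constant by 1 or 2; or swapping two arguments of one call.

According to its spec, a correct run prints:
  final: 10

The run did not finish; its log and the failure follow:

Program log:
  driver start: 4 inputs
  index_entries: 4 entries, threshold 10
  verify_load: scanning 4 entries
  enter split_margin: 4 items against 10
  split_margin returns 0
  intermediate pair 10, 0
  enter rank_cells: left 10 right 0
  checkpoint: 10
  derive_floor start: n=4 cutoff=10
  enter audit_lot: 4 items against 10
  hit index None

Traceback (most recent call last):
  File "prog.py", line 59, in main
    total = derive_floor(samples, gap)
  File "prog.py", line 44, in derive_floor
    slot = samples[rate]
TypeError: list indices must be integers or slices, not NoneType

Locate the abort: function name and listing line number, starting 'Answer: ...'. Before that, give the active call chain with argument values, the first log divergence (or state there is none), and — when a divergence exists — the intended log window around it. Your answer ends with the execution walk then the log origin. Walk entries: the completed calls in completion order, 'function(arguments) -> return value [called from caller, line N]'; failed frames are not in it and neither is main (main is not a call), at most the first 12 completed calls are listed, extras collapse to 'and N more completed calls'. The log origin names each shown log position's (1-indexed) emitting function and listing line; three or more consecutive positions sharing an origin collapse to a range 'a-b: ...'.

Answer: the error was raised in derive_floor, line 44.
Core observation: The log first diverges at position 11: the faulty run prints 'hit index None' where the working version prints 'hit index 1'.
Call chain: main -> derive_floor([7, 10, 4, 1], 10) (called at line 59).
First divergence: at position 11 the run shows 'hit index None' where the working version logs 'hit index 1'.
Intended log window:
  9: derive_floor start: n=4 cutoff=10
  10: enter audit_lot: 4 items against 10
  11: hit index 1
  12: driver got 20
Execution walk:
  verify_load([7, 10, 4, 1]) -> 10  [called from index_entries, line 29]
  split_margin([7, 10, 4, 1], 10) -> 0  [called from index_entries, line 30]
  rank_cells(10, 0) -> 10  [called from index_entries, line 32]
  index_entries([7, 10, 4, 1], 10) -> 10  [called from main, line 57]
  audit_lot([7, 10, 4, 1], 10) -> None  [called from derive_floor, line 42]
Log origin:
  1: logged in main at line 56
  2: logged in index_entries at line 28
  3: logged in verify_load at line 2
  4: logged in split_margin at line 10
  5: logged in split_margin at line 15
  6: logged in index_entries at line 31
  7: logged in rank_cells at line 19
  8: logged in main at line 58
  9: logged in derive_floor at line 41
  10: logged in audit_lot at line 35
  11: logged in derive_floor at line 43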